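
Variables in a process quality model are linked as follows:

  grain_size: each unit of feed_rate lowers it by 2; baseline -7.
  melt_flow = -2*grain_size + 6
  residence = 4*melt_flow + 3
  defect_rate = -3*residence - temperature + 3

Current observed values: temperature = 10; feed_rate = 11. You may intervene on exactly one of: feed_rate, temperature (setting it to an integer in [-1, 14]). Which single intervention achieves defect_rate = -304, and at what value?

Intervening on feed_rate: with other inputs at their observed values, defect_rate = -48*feed_rate - 256. Solving for -304 gives feed_rate = 1, within [-1, 14].
Intervening on temperature: defect_rate = -temperature - 774. Reaching -304 requires temperature = -470, outside [-1, 14].

set feed_rate = 1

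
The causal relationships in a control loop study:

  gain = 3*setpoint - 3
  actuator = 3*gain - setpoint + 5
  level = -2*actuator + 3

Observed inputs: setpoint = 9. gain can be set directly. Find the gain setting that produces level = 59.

Intervening on gain fixes its value directly, overriding its dependence on setpoint.
Substituting into the actuator equation gives actuator = 3*gain - 4.
Substituting into the level equation gives level = -6*gain + 11.
Solve -6*gain + 11 = 59: gain = (59 - 11) / -6 = -8.

gain = -8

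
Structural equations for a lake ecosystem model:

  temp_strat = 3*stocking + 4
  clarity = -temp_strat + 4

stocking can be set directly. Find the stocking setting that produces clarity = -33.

stocking = 11

Substituting into the clarity equation gives clarity = -3*stocking.
Solve -3*stocking = -33: stocking = -33 / -3 = 11.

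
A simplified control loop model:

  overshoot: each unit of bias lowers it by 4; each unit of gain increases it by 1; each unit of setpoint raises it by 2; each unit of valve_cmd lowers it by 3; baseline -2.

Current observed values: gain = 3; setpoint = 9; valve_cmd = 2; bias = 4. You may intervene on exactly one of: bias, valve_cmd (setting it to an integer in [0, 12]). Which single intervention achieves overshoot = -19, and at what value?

Intervening on bias: with other inputs at their observed values, overshoot = -4*bias + 13. Solving for -19 gives bias = 8, within [0, 12].
Intervening on valve_cmd: overshoot = -3*valve_cmd + 3. Reaching -19 requires valve_cmd = 22/3, not an integer.

set bias = 8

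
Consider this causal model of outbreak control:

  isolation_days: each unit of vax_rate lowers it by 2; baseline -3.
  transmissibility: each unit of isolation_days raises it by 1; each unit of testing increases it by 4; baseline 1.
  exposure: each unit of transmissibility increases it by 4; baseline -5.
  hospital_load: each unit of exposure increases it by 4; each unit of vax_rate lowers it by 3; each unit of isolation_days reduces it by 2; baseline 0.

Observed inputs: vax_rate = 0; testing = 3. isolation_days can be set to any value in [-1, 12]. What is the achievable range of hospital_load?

174 to 356

Intervening on isolation_days fixes its value directly, overriding its dependence on vax_rate.
Substituting into the transmissibility equation gives transmissibility = isolation_days + 13.
So exposure = 4*isolation_days + 47.
Substituting into the hospital_load equation gives hospital_load = 14*isolation_days + 188.
Linear in isolation_days, so extremes are at the endpoints: isolation_days = -1 gives hospital_load = 174; isolation_days = 12 gives hospital_load = 356.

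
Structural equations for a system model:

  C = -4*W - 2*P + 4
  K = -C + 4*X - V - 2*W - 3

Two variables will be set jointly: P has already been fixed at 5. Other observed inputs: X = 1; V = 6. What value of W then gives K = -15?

W = -8

With P held at 5:
Substituting into the C equation gives C = -4*W - 6.
So K = 2*W + 1.
Solve 2*W + 1 = -15: W = (-15 - 1) / 2 = -8.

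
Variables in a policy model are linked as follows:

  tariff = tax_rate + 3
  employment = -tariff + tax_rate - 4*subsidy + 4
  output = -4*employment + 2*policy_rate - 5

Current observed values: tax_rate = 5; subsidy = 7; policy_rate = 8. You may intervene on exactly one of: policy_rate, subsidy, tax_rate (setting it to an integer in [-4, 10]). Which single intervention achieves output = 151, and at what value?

Intervening on policy_rate: output = 2*policy_rate + 103. Reaching 151 requires policy_rate = 24, outside [-4, 10].
Intervening on subsidy: with other inputs at their observed values, output = 16*subsidy + 7. Solving for 151 gives subsidy = 9, within [-4, 10].
Intervening on tax_rate: the paths from tax_rate to output cancel (net effect zero), leaving output = 119; 151 is unreachable this way.

set subsidy = 9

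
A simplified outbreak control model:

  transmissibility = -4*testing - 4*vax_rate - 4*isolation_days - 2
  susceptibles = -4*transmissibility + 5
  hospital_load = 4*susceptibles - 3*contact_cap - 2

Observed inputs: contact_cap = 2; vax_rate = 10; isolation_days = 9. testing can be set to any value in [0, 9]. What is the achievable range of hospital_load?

Substituting into the transmissibility equation gives transmissibility = -4*testing - 78.
Substituting into the susceptibles equation gives susceptibles = 16*testing + 317.
This gives hospital_load = 64*testing + 1260.
Linear in testing, so extremes are at the endpoints: testing = 0 gives hospital_load = 1260; testing = 9 gives hospital_load = 1836.

1260 to 1836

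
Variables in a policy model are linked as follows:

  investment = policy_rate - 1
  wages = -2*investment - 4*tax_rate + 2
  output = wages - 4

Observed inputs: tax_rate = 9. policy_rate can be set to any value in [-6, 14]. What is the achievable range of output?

-64 to -24

Substituting into the wages equation gives wages = -2*policy_rate - 32.
So output = -2*policy_rate - 36.
Linear in policy_rate, so extremes are at the endpoints: policy_rate = -6 gives output = -24; policy_rate = 14 gives output = -64.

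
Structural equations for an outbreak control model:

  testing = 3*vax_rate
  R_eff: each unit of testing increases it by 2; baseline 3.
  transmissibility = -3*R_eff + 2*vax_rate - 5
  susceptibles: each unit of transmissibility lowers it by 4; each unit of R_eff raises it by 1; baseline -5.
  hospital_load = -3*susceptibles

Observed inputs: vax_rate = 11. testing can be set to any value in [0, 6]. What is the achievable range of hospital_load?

Intervening on testing fixes its value directly, overriding its dependence on vax_rate.
Substituting into the transmissibility equation gives transmissibility = -6*testing + 8.
Substituting into the susceptibles equation gives susceptibles = 26*testing - 34.
Substituting into the hospital_load equation gives hospital_load = -78*testing + 102.
Linear in testing, so extremes are at the endpoints: testing = 0 gives hospital_load = 102; testing = 6 gives hospital_load = -366.

-366 to 102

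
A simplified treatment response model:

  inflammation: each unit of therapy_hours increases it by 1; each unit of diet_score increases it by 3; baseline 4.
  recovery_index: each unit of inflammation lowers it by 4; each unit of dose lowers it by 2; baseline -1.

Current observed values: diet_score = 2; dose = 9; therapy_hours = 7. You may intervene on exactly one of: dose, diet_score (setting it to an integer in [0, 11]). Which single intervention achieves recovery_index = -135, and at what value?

Intervening on dose: recovery_index = -2*dose - 69. Reaching -135 requires dose = 33, outside [0, 11].
Intervening on diet_score: with other inputs at their observed values, recovery_index = -12*diet_score - 63. Solving for -135 gives diet_score = 6, within [0, 11].

set diet_score = 6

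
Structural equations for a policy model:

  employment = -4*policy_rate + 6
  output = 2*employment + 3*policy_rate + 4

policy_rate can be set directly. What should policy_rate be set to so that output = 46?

Substituting into the output equation gives output = -5*policy_rate + 16.
Solve -5*policy_rate + 16 = 46: policy_rate = (46 - 16) / -5 = -6.

policy_rate = -6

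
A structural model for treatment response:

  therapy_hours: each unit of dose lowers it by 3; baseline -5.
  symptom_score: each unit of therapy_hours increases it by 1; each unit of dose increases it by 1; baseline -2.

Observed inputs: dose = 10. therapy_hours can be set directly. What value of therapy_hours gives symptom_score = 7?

Intervening on therapy_hours fixes its value directly, overriding its dependence on dose.
Substituting into the symptom_score equation gives symptom_score = therapy_hours + 8.
Solve therapy_hours + 8 = 7: therapy_hours = (7 - 8) / 1 = -1.

therapy_hours = -1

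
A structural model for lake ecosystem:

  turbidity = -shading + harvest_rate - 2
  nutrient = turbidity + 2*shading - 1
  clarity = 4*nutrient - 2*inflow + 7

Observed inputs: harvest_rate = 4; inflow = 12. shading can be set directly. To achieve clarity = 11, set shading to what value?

shading = 6

Substituting into the turbidity equation gives turbidity = -shading + 2.
Substituting into the nutrient equation gives nutrient = shading + 1.
clarity becomes 4*shading - 13.
Solve 4*shading - 13 = 11: shading = (11 + 13) / 4 = 6.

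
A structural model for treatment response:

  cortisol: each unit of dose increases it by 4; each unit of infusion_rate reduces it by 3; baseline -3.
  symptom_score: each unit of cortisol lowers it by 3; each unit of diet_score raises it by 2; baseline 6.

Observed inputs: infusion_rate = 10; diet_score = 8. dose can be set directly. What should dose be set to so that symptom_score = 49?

Substituting into the cortisol equation gives cortisol = 4*dose - 33.
This gives symptom_score = -12*dose + 121.
Solve -12*dose + 121 = 49: dose = (49 - 121) / -12 = 6.

dose = 6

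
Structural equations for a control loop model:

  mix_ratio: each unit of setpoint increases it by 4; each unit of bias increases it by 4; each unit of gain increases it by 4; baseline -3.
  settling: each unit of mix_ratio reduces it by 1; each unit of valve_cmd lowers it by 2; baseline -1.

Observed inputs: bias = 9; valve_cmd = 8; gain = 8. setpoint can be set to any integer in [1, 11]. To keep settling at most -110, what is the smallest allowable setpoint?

setpoint = 7

Substituting into the mix_ratio equation gives mix_ratio = 4*setpoint + 65.
Substituting into the settling equation gives settling = -4*setpoint - 82.
Require -4*setpoint - 82 ≤ -110, so setpoint ≥ 7.
The smallest integer in [1, 11] satisfying this is 7.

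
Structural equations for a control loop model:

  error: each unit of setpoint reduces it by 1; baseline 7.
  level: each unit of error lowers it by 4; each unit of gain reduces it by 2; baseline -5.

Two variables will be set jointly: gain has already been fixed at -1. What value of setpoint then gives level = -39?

With gain held at -1:
Substituting into the level equation gives level = 4*setpoint - 31.
Solve 4*setpoint - 31 = -39: setpoint = (-39 + 31) / 4 = -2.

setpoint = -2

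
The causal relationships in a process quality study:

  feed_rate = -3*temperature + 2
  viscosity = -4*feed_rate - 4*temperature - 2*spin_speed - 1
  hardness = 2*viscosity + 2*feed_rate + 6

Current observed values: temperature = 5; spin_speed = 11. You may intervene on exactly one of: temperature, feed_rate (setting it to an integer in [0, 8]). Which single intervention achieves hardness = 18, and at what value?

set temperature = 7

Intervening on temperature: with other inputs at their observed values, hardness = 10*temperature - 52. Solving for 18 gives temperature = 7, within [0, 8].
Intervening on feed_rate: hardness = -6*feed_rate - 80. Reaching 18 requires feed_rate = -49/3, not an integer.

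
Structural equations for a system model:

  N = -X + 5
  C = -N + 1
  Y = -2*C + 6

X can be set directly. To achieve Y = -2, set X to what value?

X = 8

Substituting into the C equation gives C = X - 4.
This gives Y = -2*X + 14.
Solve -2*X + 14 = -2: X = (-2 - 14) / -2 = 8.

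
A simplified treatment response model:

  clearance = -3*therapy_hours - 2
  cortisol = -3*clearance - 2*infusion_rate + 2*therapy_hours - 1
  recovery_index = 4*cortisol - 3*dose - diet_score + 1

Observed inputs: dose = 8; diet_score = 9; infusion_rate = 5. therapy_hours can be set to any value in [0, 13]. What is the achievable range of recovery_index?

Substituting into the cortisol equation gives cortisol = 11*therapy_hours - 5.
So recovery_index = 44*therapy_hours - 52.
Linear in therapy_hours, so extremes are at the endpoints: therapy_hours = 0 gives recovery_index = -52; therapy_hours = 13 gives recovery_index = 520.

-52 to 520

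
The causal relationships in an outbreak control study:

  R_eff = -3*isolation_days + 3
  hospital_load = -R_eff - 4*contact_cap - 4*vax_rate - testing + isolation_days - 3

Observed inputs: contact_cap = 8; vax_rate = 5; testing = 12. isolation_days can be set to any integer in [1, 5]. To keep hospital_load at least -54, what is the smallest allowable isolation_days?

isolation_days = 4

Substituting into the hospital_load equation gives hospital_load = 4*isolation_days - 70.
Require 4*isolation_days - 70 ≥ -54, so isolation_days ≥ 4.
The smallest integer in [1, 5] satisfying this is 4.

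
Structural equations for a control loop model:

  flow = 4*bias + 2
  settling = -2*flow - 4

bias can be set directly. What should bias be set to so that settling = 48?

bias = -7

Substituting into the settling equation gives settling = -8*bias - 8.
Solve -8*bias - 8 = 48: bias = (48 + 8) / -8 = -7.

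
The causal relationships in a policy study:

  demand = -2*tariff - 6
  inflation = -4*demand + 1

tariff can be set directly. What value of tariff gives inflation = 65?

Substituting into the inflation equation gives inflation = 8*tariff + 25.
Solve 8*tariff + 25 = 65: tariff = (65 - 25) / 8 = 5.

tariff = 5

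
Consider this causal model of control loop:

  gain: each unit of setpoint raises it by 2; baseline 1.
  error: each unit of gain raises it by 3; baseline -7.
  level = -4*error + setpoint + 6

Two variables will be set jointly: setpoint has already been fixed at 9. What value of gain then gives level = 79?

gain = -3

With setpoint held at 9:
Intervening on gain fixes its value directly, overriding its dependence on setpoint.
Substituting into the level equation gives level = -12*gain + 43.
Solve -12*gain + 43 = 79: gain = (79 - 43) / -12 = -3.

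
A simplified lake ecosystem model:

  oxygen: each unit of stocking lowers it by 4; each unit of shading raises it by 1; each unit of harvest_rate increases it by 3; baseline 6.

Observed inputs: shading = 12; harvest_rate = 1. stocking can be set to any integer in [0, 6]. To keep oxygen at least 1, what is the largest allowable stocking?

stocking = 5

Substituting into the oxygen equation gives oxygen = -4*stocking + 21.
Require -4*stocking + 21 ≥ 1, so stocking ≤ 5.
The largest integer in [0, 6] satisfying this is 5.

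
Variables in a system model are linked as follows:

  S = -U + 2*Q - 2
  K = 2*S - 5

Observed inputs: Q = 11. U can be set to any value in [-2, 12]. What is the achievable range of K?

11 to 39

Substituting into the S equation gives S = -U + 20.
K becomes -2*U + 35.
Linear in U, so extremes are at the endpoints: U = -2 gives K = 39; U = 12 gives K = 11.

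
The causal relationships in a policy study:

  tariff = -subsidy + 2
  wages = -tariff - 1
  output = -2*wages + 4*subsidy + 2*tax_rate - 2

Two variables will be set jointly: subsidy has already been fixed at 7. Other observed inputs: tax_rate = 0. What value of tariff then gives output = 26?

With subsidy held at 7:
Intervening on tariff fixes its value directly, overriding its dependence on subsidy.
Substituting into the output equation gives output = 2*tariff + 28.
Solve 2*tariff + 28 = 26: tariff = (26 - 28) / 2 = -1.

tariff = -1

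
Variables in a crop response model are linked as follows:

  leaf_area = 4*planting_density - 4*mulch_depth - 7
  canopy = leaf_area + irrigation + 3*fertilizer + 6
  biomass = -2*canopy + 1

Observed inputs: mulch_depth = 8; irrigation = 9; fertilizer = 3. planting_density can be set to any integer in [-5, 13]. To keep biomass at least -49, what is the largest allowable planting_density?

planting_density = 10

Substituting into the leaf_area equation gives leaf_area = 4*planting_density - 39.
Substituting into the canopy equation gives canopy = 4*planting_density - 15.
Substituting into the biomass equation gives biomass = -8*planting_density + 31.
Require -8*planting_density + 31 ≥ -49, so planting_density ≤ 10.
The largest integer in [-5, 13] satisfying this is 10.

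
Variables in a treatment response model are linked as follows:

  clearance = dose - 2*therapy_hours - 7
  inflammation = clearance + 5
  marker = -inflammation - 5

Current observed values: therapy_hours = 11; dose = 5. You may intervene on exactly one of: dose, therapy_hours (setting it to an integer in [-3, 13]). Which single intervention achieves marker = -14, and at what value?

set therapy_hours = -3

Intervening on dose: marker = -dose + 19. Reaching -14 requires dose = 33, outside [-3, 13].
Intervening on therapy_hours: with other inputs at their observed values, marker = 2*therapy_hours - 8. Solving for -14 gives therapy_hours = -3, within [-3, 13].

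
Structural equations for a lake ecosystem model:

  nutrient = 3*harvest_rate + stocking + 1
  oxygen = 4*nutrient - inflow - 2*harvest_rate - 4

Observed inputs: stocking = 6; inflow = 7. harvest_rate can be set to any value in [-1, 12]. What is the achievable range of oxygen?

Substituting into the nutrient equation gives nutrient = 3*harvest_rate + 7.
Substituting into the oxygen equation gives oxygen = 10*harvest_rate + 17.
Linear in harvest_rate, so extremes are at the endpoints: harvest_rate = -1 gives oxygen = 7; harvest_rate = 12 gives oxygen = 137.

7 to 137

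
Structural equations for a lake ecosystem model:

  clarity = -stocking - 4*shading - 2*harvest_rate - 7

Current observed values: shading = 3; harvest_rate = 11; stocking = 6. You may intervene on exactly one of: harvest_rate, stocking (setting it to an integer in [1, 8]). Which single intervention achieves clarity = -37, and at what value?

set harvest_rate = 6

Intervening on harvest_rate: with other inputs at their observed values, clarity = -2*harvest_rate - 25. Solving for -37 gives harvest_rate = 6, within [1, 8].
Intervening on stocking: clarity = -stocking - 41. Reaching -37 requires stocking = -4, outside [1, 8].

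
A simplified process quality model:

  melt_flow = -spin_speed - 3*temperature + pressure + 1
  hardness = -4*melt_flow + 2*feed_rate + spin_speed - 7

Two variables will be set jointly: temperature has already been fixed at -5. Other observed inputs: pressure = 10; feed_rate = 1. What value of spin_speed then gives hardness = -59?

With temperature held at -5:
Substituting into the melt_flow equation gives melt_flow = -spin_speed + 26.
This gives hardness = 5*spin_speed - 109.
Solve 5*spin_speed - 109 = -59: spin_speed = (-59 + 109) / 5 = 10.

spin_speed = 10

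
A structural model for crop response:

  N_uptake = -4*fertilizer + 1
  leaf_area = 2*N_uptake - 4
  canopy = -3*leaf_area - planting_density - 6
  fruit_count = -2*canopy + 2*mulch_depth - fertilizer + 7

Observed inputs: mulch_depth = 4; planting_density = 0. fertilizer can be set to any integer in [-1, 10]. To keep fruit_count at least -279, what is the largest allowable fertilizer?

fertilizer = 6

Substituting into the leaf_area equation gives leaf_area = -8*fertilizer - 2.
canopy becomes 24*fertilizer.
So fruit_count = -49*fertilizer + 15.
Require -49*fertilizer + 15 ≥ -279, so fertilizer ≤ 6.
The largest integer in [-1, 10] satisfying this is 6.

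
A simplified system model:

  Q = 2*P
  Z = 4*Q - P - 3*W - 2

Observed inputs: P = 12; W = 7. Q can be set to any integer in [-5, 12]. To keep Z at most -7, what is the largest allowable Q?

Q = 7

Intervening on Q fixes its value directly, overriding its dependence on P.
Substituting into the Z equation gives Z = 4*Q - 35.
Require 4*Q - 35 ≤ -7, so Q ≤ 7.
The largest integer in [-5, 12] satisfying this is 7.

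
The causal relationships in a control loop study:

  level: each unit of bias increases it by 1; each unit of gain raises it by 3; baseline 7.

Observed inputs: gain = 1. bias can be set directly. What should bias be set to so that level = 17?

Substituting into the level equation gives level = bias + 10.
Solve bias + 10 = 17: bias = (17 - 10) / 1 = 7.

bias = 7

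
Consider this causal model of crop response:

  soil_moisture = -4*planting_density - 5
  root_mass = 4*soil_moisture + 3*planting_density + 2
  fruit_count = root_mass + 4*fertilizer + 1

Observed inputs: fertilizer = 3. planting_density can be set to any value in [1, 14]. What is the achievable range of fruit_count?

-187 to -18

Substituting into the root_mass equation gives root_mass = -13*planting_density - 18.
Substituting into the fruit_count equation gives fruit_count = -13*planting_density - 5.
Linear in planting_density, so extremes are at the endpoints: planting_density = 1 gives fruit_count = -18; planting_density = 14 gives fruit_count = -187.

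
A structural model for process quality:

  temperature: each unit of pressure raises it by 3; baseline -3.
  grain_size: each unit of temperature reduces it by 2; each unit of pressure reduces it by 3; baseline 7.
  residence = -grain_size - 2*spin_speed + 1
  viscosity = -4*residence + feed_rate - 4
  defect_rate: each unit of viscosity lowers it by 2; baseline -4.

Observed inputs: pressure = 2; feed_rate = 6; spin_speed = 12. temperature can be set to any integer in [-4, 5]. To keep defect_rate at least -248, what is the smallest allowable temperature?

Intervening on temperature fixes its value directly, overriding its dependence on pressure.
Substituting into the grain_size equation gives grain_size = -2*temperature + 1.
This gives residence = 2*temperature - 24.
Substituting into the viscosity equation gives viscosity = -8*temperature + 98.
defect_rate becomes 16*temperature - 200.
Require 16*temperature - 200 ≥ -248, so temperature ≥ -3.
The smallest integer in [-4, 5] satisfying this is -3.

temperature = -3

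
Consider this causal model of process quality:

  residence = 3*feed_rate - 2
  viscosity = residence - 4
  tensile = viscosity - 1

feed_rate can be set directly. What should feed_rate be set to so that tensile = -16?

Substituting into the viscosity equation gives viscosity = 3*feed_rate - 6.
So tensile = 3*feed_rate - 7.
Solve 3*feed_rate - 7 = -16: feed_rate = (-16 + 7) / 3 = -3.

feed_rate = -3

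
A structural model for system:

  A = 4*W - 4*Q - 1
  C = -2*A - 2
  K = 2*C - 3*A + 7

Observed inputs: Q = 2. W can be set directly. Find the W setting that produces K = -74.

Substituting into the A equation gives A = 4*W - 9.
C becomes -8*W + 16.
So K = -28*W + 66.
Solve -28*W + 66 = -74: W = (-74 - 66) / -28 = 5.

W = 5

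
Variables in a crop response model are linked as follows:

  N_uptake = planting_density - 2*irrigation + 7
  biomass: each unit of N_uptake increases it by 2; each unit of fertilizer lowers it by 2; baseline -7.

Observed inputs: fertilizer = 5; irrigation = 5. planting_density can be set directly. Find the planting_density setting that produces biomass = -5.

planting_density = 9

Substituting into the N_uptake equation gives N_uptake = planting_density - 3.
Substituting into the biomass equation gives biomass = 2*planting_density - 23.
Solve 2*planting_density - 23 = -5: planting_density = (-5 + 23) / 2 = 9.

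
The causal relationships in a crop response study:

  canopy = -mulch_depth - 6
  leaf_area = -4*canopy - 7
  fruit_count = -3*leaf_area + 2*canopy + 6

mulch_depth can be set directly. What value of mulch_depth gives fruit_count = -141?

mulch_depth = 6

Substituting into the leaf_area equation gives leaf_area = 4*mulch_depth + 17.
So fruit_count = -14*mulch_depth - 57.
Solve -14*mulch_depth - 57 = -141: mulch_depth = (-141 + 57) / -14 = 6.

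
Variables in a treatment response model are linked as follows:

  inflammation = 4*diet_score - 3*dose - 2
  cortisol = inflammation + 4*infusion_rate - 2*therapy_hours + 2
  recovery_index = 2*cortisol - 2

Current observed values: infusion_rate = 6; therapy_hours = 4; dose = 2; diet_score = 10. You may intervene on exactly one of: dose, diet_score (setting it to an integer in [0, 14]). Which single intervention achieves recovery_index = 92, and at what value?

set dose = 3

Intervening on dose: with other inputs at their observed values, recovery_index = -6*dose + 110. Solving for 92 gives dose = 3, within [0, 14].
Intervening on diet_score: recovery_index = 8*diet_score + 18. Reaching 92 requires diet_score = 37/4, not an integer.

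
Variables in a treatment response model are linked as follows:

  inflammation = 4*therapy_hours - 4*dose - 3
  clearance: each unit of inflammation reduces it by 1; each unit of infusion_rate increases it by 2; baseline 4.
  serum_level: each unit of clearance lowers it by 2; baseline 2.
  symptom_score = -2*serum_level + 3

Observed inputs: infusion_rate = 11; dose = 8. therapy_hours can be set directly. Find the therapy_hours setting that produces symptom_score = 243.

Substituting into the inflammation equation gives inflammation = 4*therapy_hours - 35.
So clearance = -4*therapy_hours + 61.
Substituting into the serum_level equation gives serum_level = 8*therapy_hours - 120.
symptom_score becomes -16*therapy_hours + 243.
Solve -16*therapy_hours + 243 = 243: therapy_hours = (243 - 243) / -16 = 0.

therapy_hours = 0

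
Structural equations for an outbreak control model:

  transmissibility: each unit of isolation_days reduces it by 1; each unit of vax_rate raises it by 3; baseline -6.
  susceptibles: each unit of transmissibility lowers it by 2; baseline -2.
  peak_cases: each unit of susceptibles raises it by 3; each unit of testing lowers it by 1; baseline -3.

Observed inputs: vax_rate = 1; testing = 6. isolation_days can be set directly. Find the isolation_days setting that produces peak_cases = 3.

isolation_days = 0

Substituting into the transmissibility equation gives transmissibility = -isolation_days - 3.
susceptibles becomes 2*isolation_days + 4.
This gives peak_cases = 6*isolation_days + 3.
Solve 6*isolation_days + 3 = 3: isolation_days = (3 - 3) / 6 = 0.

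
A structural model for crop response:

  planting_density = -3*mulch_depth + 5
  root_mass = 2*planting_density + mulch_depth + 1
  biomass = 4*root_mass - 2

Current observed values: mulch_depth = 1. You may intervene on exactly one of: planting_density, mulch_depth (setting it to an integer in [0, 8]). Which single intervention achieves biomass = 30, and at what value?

Intervening on planting_density: with other inputs at their observed values, biomass = 8*planting_density + 6. Solving for 30 gives planting_density = 3, within [0, 8].
Intervening on mulch_depth: biomass = -20*mulch_depth + 42. Reaching 30 requires mulch_depth = 3/5, not an integer.

set planting_density = 3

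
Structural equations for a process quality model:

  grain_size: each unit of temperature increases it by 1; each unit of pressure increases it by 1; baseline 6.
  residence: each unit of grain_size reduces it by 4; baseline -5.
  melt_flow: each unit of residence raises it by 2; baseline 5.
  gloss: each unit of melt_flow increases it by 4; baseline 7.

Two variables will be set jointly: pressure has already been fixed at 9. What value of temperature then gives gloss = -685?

With pressure held at 9:
Substituting into the grain_size equation gives grain_size = temperature + 15.
So residence = -4*temperature - 65.
This gives melt_flow = -8*temperature - 125.
Substituting into the gloss equation gives gloss = -32*temperature - 493.
Solve -32*temperature - 493 = -685: temperature = (-685 + 493) / -32 = 6.

temperature = 6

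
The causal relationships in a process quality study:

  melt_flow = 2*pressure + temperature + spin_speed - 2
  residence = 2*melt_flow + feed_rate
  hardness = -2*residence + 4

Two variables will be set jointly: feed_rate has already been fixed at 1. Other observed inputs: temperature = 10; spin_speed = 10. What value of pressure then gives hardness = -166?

With feed_rate held at 1:
Substituting into the melt_flow equation gives melt_flow = 2*pressure + 18.
Substituting into the residence equation gives residence = 4*pressure + 37.
Substituting into the hardness equation gives hardness = -8*pressure - 70.
Solve -8*pressure - 70 = -166: pressure = (-166 + 70) / -8 = 12.

pressure = 12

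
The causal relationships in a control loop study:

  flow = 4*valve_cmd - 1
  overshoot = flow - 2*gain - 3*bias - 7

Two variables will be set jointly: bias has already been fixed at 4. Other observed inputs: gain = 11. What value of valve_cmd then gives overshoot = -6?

With bias held at 4:
Substituting into the overshoot equation gives overshoot = 4*valve_cmd - 42.
Solve 4*valve_cmd - 42 = -6: valve_cmd = (-6 + 42) / 4 = 9.

valve_cmd = 9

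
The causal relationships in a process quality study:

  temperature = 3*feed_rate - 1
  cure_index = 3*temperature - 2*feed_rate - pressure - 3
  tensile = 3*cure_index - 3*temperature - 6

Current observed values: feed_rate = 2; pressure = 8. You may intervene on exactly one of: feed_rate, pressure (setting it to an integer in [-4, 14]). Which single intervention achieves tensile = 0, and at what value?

set pressure = 1

Intervening on feed_rate: tensile = 12*feed_rate - 45. Reaching 0 requires feed_rate = 15/4, not an integer.
Intervening on pressure: with other inputs at their observed values, tensile = -3*pressure + 3. Solving for 0 gives pressure = 1, within [-4, 14].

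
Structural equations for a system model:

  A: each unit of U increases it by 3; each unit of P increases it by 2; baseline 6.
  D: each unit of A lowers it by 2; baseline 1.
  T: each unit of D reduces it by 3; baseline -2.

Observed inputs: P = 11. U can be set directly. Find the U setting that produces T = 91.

Substituting into the A equation gives A = 3*U + 28.
So D = -6*U - 55.
T becomes 18*U + 163.
Solve 18*U + 163 = 91: U = (91 - 163) / 18 = -4.

U = -4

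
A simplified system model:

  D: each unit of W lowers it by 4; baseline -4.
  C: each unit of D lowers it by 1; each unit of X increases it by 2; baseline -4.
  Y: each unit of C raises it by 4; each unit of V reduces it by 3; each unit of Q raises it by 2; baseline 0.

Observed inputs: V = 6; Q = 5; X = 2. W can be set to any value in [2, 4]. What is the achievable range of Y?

Substituting into the C equation gives C = 4*W + 4.
This gives Y = 16*W + 8.
Linear in W, so extremes are at the endpoints: W = 2 gives Y = 40; W = 4 gives Y = 72.

40 to 72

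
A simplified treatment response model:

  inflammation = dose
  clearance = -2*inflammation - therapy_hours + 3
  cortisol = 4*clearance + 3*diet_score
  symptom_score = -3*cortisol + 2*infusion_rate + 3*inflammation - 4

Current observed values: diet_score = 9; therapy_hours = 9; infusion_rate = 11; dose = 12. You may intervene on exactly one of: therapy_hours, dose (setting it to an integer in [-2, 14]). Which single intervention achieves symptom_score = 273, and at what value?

set therapy_hours = 4

Intervening on therapy_hours: with other inputs at their observed values, symptom_score = 12*therapy_hours + 225. Solving for 273 gives therapy_hours = 4, within [-2, 14].
Intervening on dose: symptom_score = 27*dose + 9. Reaching 273 requires dose = 88/9, not an integer.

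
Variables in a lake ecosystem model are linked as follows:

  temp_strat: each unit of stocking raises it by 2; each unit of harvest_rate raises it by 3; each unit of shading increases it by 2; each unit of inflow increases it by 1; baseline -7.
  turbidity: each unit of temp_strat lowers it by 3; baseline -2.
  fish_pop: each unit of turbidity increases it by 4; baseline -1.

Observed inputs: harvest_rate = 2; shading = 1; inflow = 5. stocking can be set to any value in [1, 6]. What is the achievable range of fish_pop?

-225 to -105

Substituting into the temp_strat equation gives temp_strat = 2*stocking + 6.
Substituting into the turbidity equation gives turbidity = -6*stocking - 20.
Substituting into the fish_pop equation gives fish_pop = -24*stocking - 81.
Linear in stocking, so extremes are at the endpoints: stocking = 1 gives fish_pop = -105; stocking = 6 gives fish_pop = -225.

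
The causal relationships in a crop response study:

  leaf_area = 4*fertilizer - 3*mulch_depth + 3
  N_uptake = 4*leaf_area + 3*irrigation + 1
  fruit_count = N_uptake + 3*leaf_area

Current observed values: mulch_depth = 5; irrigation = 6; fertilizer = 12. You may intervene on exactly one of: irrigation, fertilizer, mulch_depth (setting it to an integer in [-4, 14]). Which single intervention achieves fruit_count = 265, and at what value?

Intervening on irrigation: with other inputs at their observed values, fruit_count = 3*irrigation + 253. Solving for 265 gives irrigation = 4, within [-4, 14].
Intervening on fertilizer: fruit_count = 28*fertilizer - 65. Reaching 265 requires fertilizer = 165/14, not an integer.
Intervening on mulch_depth: fruit_count = -21*mulch_depth + 376. Reaching 265 requires mulch_depth = 37/7, not an integer.

set irrigation = 4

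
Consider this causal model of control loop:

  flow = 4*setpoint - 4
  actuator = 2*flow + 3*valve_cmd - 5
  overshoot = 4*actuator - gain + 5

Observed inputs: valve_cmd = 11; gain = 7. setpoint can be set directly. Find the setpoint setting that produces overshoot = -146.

Substituting into the actuator equation gives actuator = 8*setpoint + 20.
overshoot becomes 32*setpoint + 78.
Solve 32*setpoint + 78 = -146: setpoint = (-146 - 78) / 32 = -7.

setpoint = -7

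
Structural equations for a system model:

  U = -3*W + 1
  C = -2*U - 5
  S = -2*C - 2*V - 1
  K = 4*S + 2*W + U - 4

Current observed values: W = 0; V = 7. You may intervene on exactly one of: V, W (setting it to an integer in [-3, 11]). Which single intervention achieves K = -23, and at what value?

set V = 9

Intervening on V: with other inputs at their observed values, K = -8*V + 49. Solving for -23 gives V = 9, within [-3, 11].
Intervening on W: K = -49*W - 7. Reaching -23 requires W = 16/49, not an integer.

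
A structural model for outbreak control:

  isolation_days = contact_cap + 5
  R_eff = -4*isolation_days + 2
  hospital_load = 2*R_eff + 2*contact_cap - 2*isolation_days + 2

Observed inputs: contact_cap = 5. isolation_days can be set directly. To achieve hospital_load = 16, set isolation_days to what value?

Intervening on isolation_days fixes its value directly, overriding its dependence on contact_cap.
Substituting into the hospital_load equation gives hospital_load = -10*isolation_days + 16.
Solve -10*isolation_days + 16 = 16: isolation_days = (16 - 16) / -10 = 0.

isolation_days = 0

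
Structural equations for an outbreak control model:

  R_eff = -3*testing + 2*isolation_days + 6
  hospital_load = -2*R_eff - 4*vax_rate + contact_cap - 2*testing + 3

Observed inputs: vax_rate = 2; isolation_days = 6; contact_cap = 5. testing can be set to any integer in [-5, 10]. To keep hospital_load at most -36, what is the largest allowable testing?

Substituting into the R_eff equation gives R_eff = -3*testing + 18.
Substituting into the hospital_load equation gives hospital_load = 4*testing - 36.
Require 4*testing - 36 ≤ -36, so testing ≤ 0.
The largest integer in [-5, 10] satisfying this is 0.

testing = 0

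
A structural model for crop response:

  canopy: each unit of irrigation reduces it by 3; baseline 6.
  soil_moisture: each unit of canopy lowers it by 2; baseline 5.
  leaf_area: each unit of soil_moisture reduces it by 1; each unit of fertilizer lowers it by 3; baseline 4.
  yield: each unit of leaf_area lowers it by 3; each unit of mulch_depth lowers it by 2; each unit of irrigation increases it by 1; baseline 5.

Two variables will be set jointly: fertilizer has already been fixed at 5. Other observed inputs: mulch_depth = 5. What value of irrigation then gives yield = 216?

irrigation = 11

With fertilizer held at 5:
Substituting into the soil_moisture equation gives soil_moisture = 6*irrigation - 7.
Substituting into the leaf_area equation gives leaf_area = -6*irrigation - 4.
Substituting into the yield equation gives yield = 19*irrigation + 7.
Solve 19*irrigation + 7 = 216: irrigation = (216 - 7) / 19 = 11.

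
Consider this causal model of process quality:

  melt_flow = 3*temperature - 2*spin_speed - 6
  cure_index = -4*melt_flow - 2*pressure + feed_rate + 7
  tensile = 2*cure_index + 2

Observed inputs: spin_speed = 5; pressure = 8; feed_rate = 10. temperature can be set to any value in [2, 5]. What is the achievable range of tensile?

Substituting into the melt_flow equation gives melt_flow = 3*temperature - 16.
cure_index becomes -12*temperature + 65.
This gives tensile = -24*temperature + 132.
Linear in temperature, so extremes are at the endpoints: temperature = 2 gives tensile = 84; temperature = 5 gives tensile = 12.

12 to 84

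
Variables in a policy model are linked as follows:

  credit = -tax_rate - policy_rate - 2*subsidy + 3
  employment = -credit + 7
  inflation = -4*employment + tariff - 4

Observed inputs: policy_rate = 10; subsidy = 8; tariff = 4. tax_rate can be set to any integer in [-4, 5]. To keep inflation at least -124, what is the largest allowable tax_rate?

Substituting into the credit equation gives credit = -tax_rate - 23.
employment becomes tax_rate + 30.
Substituting into the inflation equation gives inflation = -4*tax_rate - 120.
Require -4*tax_rate - 120 ≥ -124, so tax_rate ≤ 1.
The largest integer in [-4, 5] satisfying this is 1.

tax_rate = 1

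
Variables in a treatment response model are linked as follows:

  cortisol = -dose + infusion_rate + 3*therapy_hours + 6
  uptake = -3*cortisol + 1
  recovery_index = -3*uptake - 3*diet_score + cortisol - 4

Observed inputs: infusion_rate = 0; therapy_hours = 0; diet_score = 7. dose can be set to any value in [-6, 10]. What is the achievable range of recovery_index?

-68 to 92

Substituting into the cortisol equation gives cortisol = -dose + 6.
Substituting into the uptake equation gives uptake = 3*dose - 17.
Substituting into the recovery_index equation gives recovery_index = -10*dose + 32.
Linear in dose, so extremes are at the endpoints: dose = -6 gives recovery_index = 92; dose = 10 gives recovery_index = -68.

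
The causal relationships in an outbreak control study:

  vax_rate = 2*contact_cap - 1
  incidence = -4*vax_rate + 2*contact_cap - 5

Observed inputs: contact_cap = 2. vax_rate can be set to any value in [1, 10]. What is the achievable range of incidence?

Intervening on vax_rate fixes its value directly, overriding its dependence on contact_cap.
Substituting into the incidence equation gives incidence = -4*vax_rate - 1.
Linear in vax_rate, so extremes are at the endpoints: vax_rate = 1 gives incidence = -5; vax_rate = 10 gives incidence = -41.

-41 to -5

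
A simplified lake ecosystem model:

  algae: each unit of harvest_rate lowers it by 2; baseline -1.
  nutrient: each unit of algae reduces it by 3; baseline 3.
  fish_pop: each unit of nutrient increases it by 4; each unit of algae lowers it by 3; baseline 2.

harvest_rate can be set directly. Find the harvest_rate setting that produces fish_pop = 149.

Substituting into the nutrient equation gives nutrient = 6*harvest_rate + 6.
Substituting into the fish_pop equation gives fish_pop = 30*harvest_rate + 29.
Solve 30*harvest_rate + 29 = 149: harvest_rate = (149 - 29) / 30 = 4.

harvest_rate = 4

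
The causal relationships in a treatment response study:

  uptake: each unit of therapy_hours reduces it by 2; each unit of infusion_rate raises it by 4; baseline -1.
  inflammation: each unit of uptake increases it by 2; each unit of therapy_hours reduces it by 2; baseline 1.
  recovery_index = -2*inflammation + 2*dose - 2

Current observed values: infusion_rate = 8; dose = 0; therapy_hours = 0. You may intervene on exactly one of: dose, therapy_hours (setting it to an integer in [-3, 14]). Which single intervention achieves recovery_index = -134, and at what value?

set dose = -3

Intervening on dose: with other inputs at their observed values, recovery_index = 2*dose - 128. Solving for -134 gives dose = -3, within [-3, 14].
Intervening on therapy_hours: recovery_index = 12*therapy_hours - 128. Reaching -134 requires therapy_hours = -1/2, not an integer.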